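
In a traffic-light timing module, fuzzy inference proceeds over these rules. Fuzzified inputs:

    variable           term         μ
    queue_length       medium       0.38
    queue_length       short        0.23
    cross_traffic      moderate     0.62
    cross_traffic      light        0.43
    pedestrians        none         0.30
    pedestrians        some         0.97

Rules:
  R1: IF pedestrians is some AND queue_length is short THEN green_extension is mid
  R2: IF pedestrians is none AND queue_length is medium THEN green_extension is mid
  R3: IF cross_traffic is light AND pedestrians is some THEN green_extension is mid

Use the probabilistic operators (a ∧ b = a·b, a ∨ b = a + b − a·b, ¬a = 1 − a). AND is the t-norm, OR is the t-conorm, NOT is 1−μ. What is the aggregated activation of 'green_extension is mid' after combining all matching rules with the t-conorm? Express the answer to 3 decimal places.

0.599

R1: some=0.97, short=0.23; AND[a·b] → w = 0.2231
R2: none=0.30, medium=0.38; AND[a·b] → w = 0.1140
R3: light=0.43, some=0.97; AND[a·b] → w = 0.4171
Rules with consequent 'mid': {R1, R2, R3} → strengths 0.2231, 0.1140, 0.4171
Aggregate via t-conorm [a + b − a·b]: 0.5988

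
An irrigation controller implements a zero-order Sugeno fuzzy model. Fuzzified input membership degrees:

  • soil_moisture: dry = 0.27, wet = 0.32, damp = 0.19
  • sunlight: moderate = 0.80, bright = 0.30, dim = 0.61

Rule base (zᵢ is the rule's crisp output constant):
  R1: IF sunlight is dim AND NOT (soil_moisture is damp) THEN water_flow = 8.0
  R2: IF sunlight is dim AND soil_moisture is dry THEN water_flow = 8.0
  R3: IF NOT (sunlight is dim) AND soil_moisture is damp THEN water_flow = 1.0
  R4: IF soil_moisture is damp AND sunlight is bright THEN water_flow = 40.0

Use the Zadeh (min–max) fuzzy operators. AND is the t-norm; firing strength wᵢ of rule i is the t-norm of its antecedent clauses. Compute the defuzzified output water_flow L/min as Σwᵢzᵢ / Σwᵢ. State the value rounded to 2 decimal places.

R1 (z=8.0): dim=0.61, ¬damp=1−0.19=0.81; AND[min(a, b)] → w = 0.61
R2 (z=8.0): dim=0.61, dry=0.27; AND[min(a, b)] → w = 0.27
R3 (z=1.0): ¬dim=1−0.61=0.39, damp=0.19; AND[min(a, b)] → w = 0.19
R4 (z=40.0): damp=0.19, bright=0.30; AND[min(a, b)] → w = 0.19
Weighted average = (0.61·8.0 + 0.27·8.0 + 0.19·1.0 + 0.19·40.0) / (0.61 + 0.27 + 0.19 + 0.19)
  = 14.8300 / 1.2600 = 11.77

11.77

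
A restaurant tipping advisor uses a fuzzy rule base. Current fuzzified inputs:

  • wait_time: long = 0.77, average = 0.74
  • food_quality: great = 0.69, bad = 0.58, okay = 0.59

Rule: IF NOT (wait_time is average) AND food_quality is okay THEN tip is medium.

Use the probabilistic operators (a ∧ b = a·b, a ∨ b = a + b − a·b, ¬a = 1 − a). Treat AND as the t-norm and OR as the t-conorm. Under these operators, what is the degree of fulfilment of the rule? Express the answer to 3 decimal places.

0.153

firing strength: ¬average=1−0.74=0.26, okay=0.59; AND[a·b] → w = 0.1534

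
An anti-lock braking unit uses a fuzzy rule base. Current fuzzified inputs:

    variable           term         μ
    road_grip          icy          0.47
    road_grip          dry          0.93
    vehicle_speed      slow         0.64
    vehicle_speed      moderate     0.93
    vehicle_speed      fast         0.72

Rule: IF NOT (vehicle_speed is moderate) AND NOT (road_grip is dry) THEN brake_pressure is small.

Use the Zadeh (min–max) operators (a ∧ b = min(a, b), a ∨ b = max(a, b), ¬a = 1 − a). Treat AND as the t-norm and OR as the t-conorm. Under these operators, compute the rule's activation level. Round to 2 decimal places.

firing strength: ¬moderate=1−0.93=0.07, ¬dry=1−0.93=0.07; AND[min(a, b)] → w = 0.07

0.07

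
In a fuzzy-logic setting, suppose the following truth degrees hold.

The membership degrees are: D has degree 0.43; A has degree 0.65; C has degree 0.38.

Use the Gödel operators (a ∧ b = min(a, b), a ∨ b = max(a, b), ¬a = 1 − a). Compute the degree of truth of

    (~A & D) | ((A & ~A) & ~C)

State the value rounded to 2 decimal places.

~A = 1 − 0.65 = 0.35
~A & D = min(a, b) on (0.35, 0.43) = 0.35
~A = 1 − 0.65 = 0.35
A & ~A = min(a, b) on (0.65, 0.35) = 0.35
~C = 1 − 0.38 = 0.62
(A & ~A) & ~C = min(a, b) on (0.35, 0.62) = 0.35
(~A & D) | ((A & ~A) & ~C) = max(a, b) on (0.35, 0.35) = 0.35

0.35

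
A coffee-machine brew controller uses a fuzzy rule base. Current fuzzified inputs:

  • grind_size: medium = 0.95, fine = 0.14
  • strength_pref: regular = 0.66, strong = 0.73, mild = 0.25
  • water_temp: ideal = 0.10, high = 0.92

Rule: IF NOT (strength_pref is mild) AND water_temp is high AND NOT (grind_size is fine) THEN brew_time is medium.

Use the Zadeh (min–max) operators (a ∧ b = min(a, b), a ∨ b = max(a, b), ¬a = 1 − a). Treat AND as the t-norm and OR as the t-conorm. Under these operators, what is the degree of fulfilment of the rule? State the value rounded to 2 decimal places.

firing strength: ¬mild=1−0.25=0.75, high=0.92, ¬fine=1−0.14=0.86; AND[min(a, b)] → w = 0.75

0.75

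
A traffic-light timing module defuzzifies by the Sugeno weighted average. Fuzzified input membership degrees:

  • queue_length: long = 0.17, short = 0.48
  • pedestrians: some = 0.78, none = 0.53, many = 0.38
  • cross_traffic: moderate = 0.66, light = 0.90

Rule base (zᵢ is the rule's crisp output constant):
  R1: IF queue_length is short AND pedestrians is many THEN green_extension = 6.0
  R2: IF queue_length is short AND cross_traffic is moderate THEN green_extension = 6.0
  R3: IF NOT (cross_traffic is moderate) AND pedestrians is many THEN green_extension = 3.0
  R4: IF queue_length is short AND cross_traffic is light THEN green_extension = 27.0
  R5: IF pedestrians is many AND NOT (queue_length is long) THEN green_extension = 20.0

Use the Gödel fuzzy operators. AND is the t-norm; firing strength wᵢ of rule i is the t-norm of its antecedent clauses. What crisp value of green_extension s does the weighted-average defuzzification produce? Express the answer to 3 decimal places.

R1 (z=6.0): short=0.48, many=0.38; AND[min(a, b)] → w = 0.38
R2 (z=6.0): short=0.48, moderate=0.66; AND[min(a, b)] → w = 0.48
R3 (z=3.0): ¬moderate=1−0.66=0.34, many=0.38; AND[min(a, b)] → w = 0.34
R4 (z=27.0): short=0.48, light=0.90; AND[min(a, b)] → w = 0.48
R5 (z=20.0): many=0.38, ¬long=1−0.17=0.83; AND[min(a, b)] → w = 0.38
Weighted average = (0.38·6.0 + 0.48·6.0 + 0.34·3.0 + 0.48·27.0 + 0.38·20.0) / (0.38 + 0.48 + 0.34 + 0.48 + 0.38)
  = 26.7400 / 2.0600 = 12.981

12.981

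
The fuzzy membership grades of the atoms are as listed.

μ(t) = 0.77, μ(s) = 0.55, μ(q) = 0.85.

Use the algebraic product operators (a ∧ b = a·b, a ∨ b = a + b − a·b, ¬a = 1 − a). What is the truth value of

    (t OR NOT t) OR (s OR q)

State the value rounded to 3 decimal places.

NOT t = 1 − 0.7700 = 0.2300
t OR NOT t = a + b − a·b on (0.7700, 0.2300) = 0.8229
s OR q = a + b − a·b on (0.5500, 0.8500) = 0.9325
(t OR NOT t) OR (s OR q) = a + b − a·b on (0.8229, 0.9325) = 0.9880

0.988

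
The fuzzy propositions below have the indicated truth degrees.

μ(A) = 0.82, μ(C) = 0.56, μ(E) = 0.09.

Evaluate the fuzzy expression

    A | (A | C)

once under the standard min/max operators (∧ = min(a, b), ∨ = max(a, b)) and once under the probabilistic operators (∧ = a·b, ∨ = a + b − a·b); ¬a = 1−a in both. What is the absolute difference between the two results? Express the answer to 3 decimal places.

0.166

Under standard min/max:
  A | C = max(a, b) on (0.82, 0.56) = 0.82
  A | (A | C) = max(a, b) on (0.82, 0.82) = 0.82
  → value = 0.8200
Under probabilistic:
  A | C = a + b − a·b on (0.8200, 0.5600) = 0.9208
  A | (A | C) = a + b − a·b on (0.8200, 0.9208) = 0.9857
  → value = 0.9857
|0.8200 − 0.9857| = 0.166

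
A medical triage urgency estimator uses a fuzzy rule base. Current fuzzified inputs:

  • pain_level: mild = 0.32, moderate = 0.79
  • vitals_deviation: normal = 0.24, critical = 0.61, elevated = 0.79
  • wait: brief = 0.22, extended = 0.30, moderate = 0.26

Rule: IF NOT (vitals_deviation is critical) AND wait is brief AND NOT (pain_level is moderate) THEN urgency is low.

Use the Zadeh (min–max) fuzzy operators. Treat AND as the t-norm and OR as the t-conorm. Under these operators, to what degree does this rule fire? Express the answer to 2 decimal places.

firing strength: ¬critical=1−0.61=0.39, brief=0.22, ¬moderate=1−0.79=0.21; AND[min(a, b)] → w = 0.21

0.21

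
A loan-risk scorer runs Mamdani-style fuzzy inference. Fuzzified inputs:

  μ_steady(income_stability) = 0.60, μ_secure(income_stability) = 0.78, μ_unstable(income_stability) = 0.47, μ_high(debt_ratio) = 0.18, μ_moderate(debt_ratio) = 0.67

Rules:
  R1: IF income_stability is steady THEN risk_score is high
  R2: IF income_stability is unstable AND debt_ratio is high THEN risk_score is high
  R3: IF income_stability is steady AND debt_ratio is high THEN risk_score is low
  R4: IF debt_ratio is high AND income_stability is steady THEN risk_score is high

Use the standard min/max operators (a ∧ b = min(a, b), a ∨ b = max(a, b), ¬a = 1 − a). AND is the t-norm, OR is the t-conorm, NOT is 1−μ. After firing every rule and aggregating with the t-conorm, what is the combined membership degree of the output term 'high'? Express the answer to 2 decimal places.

R1: steady=0.60 → w = 0.60
R2: unstable=0.47, high=0.18; AND[min(a, b)] → w = 0.18
R3: steady=0.60, high=0.18; AND[min(a, b)] → w = 0.18
R4: high=0.18, steady=0.60; AND[min(a, b)] → w = 0.18
Rules with consequent 'high': {R1, R2, R4} → strengths 0.60, 0.18, 0.18
Aggregate via t-conorm [max(a, b)]: 0.60

0.60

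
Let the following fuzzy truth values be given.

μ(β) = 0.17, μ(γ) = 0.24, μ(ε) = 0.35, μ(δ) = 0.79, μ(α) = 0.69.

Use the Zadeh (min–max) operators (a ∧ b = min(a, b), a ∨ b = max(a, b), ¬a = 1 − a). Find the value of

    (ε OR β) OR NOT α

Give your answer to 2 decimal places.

0.35

ε OR β = max(a, b) on (0.35, 0.17) = 0.35
NOT α = 1 − 0.69 = 0.31
(ε OR β) OR NOT α = max(a, b) on (0.35, 0.31) = 0.35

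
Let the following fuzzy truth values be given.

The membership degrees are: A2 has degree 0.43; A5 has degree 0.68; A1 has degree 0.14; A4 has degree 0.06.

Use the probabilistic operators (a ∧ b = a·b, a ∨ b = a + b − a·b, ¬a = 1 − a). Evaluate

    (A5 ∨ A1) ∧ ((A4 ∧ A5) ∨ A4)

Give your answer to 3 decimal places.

0.071

A5 ∨ A1 = a + b − a·b on (0.6800, 0.1400) = 0.7248
A4 ∧ A5 = a·b on (0.0600, 0.6800) = 0.0408
(A4 ∧ A5) ∨ A4 = a + b − a·b on (0.0408, 0.0600) = 0.0984
(A5 ∨ A1) ∧ ((A4 ∧ A5) ∨ A4) = a·b on (0.7248, 0.0984) = 0.0713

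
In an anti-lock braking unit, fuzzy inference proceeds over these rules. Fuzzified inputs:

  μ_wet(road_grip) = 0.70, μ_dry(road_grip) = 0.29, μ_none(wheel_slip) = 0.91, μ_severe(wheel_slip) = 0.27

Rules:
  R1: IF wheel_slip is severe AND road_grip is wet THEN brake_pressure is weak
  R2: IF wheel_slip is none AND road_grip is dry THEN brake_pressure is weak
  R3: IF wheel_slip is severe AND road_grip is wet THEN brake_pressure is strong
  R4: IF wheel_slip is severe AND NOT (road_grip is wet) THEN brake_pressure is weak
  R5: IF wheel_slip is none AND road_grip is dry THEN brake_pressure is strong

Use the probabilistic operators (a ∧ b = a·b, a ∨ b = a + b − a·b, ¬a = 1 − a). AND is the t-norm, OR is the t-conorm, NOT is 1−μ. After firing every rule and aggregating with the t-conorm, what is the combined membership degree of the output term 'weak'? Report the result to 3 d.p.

R1: severe=0.27, wet=0.70; AND[a·b] → w = 0.1890
R2: none=0.91, dry=0.29; AND[a·b] → w = 0.2639
R3: severe=0.27, wet=0.70; AND[a·b] → w = 0.1890
R4: severe=0.27, ¬wet=1−0.70=0.30; AND[a·b] → w = 0.0810
R5: none=0.91, dry=0.29; AND[a·b] → w = 0.2639
Rules with consequent 'weak': {R1, R2, R4} → strengths 0.1890, 0.2639, 0.0810
Aggregate via t-conorm [a + b − a·b]: 0.4514

0.451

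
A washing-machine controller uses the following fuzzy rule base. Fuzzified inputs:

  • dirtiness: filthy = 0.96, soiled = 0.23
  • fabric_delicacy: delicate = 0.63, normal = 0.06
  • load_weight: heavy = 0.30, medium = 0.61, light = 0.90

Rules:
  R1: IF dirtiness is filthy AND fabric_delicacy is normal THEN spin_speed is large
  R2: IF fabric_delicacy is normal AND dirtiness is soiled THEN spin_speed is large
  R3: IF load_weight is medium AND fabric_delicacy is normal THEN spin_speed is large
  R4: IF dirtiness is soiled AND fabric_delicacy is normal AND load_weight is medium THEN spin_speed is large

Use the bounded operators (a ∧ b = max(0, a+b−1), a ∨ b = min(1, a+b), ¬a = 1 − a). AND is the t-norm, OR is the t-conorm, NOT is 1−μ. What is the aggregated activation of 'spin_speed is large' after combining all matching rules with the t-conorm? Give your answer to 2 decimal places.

R1: filthy=0.96, normal=0.06; AND[max(0, a+b−1)] → w = 0.02
R2: normal=0.06, soiled=0.23; AND[max(0, a+b−1)] → w = 0.00
R3: medium=0.61, normal=0.06; AND[max(0, a+b−1)] → w = 0.00
R4: soiled=0.23, normal=0.06, medium=0.61; AND[max(0, a+b−1)] → w = 0.00
Rules with consequent 'large': {R1, R2, R3, R4} → strengths 0.02, 0.00, 0.00, 0.00
Aggregate via t-conorm [min(1, a+b)]: 0.02

0.02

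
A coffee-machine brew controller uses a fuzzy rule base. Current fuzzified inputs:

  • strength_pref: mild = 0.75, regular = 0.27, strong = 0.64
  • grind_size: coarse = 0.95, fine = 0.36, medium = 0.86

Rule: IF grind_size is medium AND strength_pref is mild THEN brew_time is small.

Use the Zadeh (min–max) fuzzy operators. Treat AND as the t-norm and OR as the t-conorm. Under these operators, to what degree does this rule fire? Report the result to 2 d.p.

0.75

firing strength: medium=0.86, mild=0.75; AND[min(a, b)] → w = 0.75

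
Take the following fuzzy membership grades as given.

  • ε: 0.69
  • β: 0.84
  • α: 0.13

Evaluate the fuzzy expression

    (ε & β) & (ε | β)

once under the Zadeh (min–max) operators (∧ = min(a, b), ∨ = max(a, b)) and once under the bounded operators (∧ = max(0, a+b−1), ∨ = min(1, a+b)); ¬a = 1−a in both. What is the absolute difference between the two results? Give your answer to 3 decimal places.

0.160

Under Zadeh (min–max):
  ε & β = min(a, b) on (0.69, 0.84) = 0.69
  ε | β = max(a, b) on (0.69, 0.84) = 0.84
  (ε & β) & (ε | β) = min(a, b) on (0.69, 0.84) = 0.69
  → value = 0.6900
Under bounded:
  ε & β = max(0, a+b−1) on (0.69, 0.84) = 0.53
  ε | β = min(1, a+b) on (0.69, 0.84) = 1.00
  (ε & β) & (ε | β) = max(0, a+b−1) on (0.53, 1.00) = 0.53
  → value = 0.5300
|0.6900 − 0.5300| = 0.160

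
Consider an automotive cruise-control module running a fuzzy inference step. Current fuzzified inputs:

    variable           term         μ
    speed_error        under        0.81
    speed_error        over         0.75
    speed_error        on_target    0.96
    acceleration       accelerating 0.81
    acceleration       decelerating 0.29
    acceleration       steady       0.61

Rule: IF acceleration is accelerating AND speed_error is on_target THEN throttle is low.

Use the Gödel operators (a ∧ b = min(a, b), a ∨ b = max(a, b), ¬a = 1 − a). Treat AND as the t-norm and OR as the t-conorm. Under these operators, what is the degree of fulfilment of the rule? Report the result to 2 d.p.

firing strength: accelerating=0.81, on_target=0.96; AND[min(a, b)] → w = 0.81

0.81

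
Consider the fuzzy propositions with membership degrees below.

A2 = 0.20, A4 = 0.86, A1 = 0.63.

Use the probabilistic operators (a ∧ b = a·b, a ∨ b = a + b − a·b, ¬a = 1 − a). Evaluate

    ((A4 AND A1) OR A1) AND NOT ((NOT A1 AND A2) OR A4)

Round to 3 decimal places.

A4 AND A1 = a·b on (0.8600, 0.6300) = 0.5418
(A4 AND A1) OR A1 = a + b − a·b on (0.5418, 0.6300) = 0.8305
NOT A1 = 1 − 0.6300 = 0.3700
NOT A1 AND A2 = a·b on (0.3700, 0.2000) = 0.0740
(NOT A1 AND A2) OR A4 = a + b − a·b on (0.0740, 0.8600) = 0.8704
NOT ((NOT A1 AND A2) OR A4) = 1 − 0.8704 = 0.1296
((A4 AND A1) OR A1) AND NOT ((NOT A1 AND A2) OR A4) = a·b on (0.8305, 0.1296) = 0.1077

0.108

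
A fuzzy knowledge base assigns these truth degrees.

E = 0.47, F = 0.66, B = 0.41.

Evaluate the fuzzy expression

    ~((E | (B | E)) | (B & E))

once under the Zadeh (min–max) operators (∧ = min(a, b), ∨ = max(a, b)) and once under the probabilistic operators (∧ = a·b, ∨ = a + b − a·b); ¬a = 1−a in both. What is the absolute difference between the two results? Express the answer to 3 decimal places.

0.396

Under Zadeh (min–max):
  B | E = max(a, b) on (0.41, 0.47) = 0.47
  E | (B | E) = max(a, b) on (0.47, 0.47) = 0.47
  B & E = min(a, b) on (0.41, 0.47) = 0.41
  (E | (B | E)) | (B & E) = max(a, b) on (0.47, 0.41) = 0.47
  ~((E | (B | E)) | (B & E)) = 1 − 0.47 = 0.53
  → value = 0.5300
Under probabilistic:
  B | E = a + b − a·b on (0.4100, 0.4700) = 0.6873
  E | (B | E) = a + b − a·b on (0.4700, 0.6873) = 0.8343
  B & E = a·b on (0.4100, 0.4700) = 0.1927
  (E | (B | E)) | (B & E) = a + b − a·b on (0.8343, 0.1927) = 0.8662
  ~((E | (B | E)) | (B & E)) = 1 − 0.8662 = 0.1338
  → value = 0.1338
|0.5300 − 0.1338| = 0.396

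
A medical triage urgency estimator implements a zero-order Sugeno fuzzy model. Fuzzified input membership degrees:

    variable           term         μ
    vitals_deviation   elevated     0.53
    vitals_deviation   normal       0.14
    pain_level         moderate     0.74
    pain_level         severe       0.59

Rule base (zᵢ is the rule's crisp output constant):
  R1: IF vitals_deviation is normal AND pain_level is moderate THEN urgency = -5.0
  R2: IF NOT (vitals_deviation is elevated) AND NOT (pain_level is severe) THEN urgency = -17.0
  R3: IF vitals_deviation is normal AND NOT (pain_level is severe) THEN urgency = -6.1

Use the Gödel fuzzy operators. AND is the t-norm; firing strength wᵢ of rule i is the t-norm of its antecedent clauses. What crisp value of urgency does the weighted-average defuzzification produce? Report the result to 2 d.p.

R1 (z=-5.0): normal=0.14, moderate=0.74; AND[min(a, b)] → w = 0.14
R2 (z=-17.0): ¬elevated=1−0.53=0.47, ¬severe=1−0.59=0.41; AND[min(a, b)] → w = 0.41
R3 (z=-6.1): normal=0.14, ¬severe=1−0.59=0.41; AND[min(a, b)] → w = 0.14
Weighted average = (0.14·-5.0 + 0.41·-17.0 + 0.14·-6.1) / (0.14 + 0.41 + 0.14)
  = -8.5240 / 0.6900 = -12.35

-12.35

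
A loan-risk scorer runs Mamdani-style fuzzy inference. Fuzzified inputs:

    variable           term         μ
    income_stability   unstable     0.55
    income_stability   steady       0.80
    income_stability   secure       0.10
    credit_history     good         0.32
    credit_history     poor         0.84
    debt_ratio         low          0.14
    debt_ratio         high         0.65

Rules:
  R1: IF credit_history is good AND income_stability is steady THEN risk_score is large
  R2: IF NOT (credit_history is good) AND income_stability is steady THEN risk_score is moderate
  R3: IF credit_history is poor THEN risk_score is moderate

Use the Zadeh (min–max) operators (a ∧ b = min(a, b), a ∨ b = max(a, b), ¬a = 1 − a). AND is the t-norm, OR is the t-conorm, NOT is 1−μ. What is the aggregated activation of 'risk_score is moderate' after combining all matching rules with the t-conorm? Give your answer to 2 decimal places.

0.84

R1: good=0.32, steady=0.80; AND[min(a, b)] → w = 0.32
R2: ¬good=1−0.32=0.68, steady=0.80; AND[min(a, b)] → w = 0.68
R3: poor=0.84 → w = 0.84
Rules with consequent 'moderate': {R2, R3} → strengths 0.68, 0.84
Aggregate via t-conorm [max(a, b)]: 0.84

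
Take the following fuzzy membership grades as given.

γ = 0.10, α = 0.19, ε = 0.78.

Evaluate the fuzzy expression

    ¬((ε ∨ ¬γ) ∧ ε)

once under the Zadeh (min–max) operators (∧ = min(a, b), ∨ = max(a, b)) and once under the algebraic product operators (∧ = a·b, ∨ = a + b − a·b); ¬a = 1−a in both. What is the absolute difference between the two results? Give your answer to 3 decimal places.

0.017

Under Zadeh (min–max):
  ¬γ = 1 − 0.10 = 0.90
  ε ∨ ¬γ = max(a, b) on (0.78, 0.90) = 0.90
  (ε ∨ ¬γ) ∧ ε = min(a, b) on (0.90, 0.78) = 0.78
  ¬((ε ∨ ¬γ) ∧ ε) = 1 − 0.78 = 0.22
  → value = 0.2200
Under algebraic product:
  ¬γ = 1 − 0.1000 = 0.9000
  ε ∨ ¬γ = a + b − a·b on (0.7800, 0.9000) = 0.9780
  (ε ∨ ¬γ) ∧ ε = a·b on (0.9780, 0.7800) = 0.7628
  ¬((ε ∨ ¬γ) ∧ ε) = 1 − 0.7628 = 0.2372
  → value = 0.2372
|0.2200 − 0.2372| = 0.017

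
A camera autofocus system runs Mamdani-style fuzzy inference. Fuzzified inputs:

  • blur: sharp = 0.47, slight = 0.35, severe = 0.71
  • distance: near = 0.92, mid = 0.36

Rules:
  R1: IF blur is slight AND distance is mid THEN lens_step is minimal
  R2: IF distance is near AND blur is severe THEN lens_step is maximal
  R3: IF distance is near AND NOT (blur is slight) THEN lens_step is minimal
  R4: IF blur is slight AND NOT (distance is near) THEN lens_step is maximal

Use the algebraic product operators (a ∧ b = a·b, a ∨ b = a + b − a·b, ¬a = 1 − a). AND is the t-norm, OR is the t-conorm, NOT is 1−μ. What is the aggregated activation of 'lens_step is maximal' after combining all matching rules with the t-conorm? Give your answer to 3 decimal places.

R1: slight=0.35, mid=0.36; AND[a·b] → w = 0.1260
R2: near=0.92, severe=0.71; AND[a·b] → w = 0.6532
R3: near=0.92, ¬slight=1−0.35=0.65; AND[a·b] → w = 0.5980
R4: slight=0.35, ¬near=1−0.92=0.08; AND[a·b] → w = 0.0280
Rules with consequent 'maximal': {R2, R4} → strengths 0.6532, 0.0280
Aggregate via t-conorm [a + b − a·b]: 0.6629

0.663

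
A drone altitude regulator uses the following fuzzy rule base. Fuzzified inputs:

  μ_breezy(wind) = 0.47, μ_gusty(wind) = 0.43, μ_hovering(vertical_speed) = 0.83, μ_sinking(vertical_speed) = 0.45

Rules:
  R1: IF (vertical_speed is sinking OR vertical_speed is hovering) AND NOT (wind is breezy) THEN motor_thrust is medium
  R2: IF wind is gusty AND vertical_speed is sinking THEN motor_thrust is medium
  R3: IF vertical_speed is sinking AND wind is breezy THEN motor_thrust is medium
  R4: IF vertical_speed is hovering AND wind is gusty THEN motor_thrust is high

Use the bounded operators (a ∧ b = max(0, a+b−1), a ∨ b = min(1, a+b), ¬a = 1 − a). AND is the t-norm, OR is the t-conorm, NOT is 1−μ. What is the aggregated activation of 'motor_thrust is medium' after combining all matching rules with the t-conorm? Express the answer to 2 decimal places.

0.53

R1: (sinking=0.45 OR hovering=0.83) = 1.00; AND[max(0, a+b−1)] with ¬breezy=1−0.47=0.53 → w = 0.53
R2: gusty=0.43, sinking=0.45; AND[max(0, a+b−1)] → w = 0.00
R3: sinking=0.45, breezy=0.47; AND[max(0, a+b−1)] → w = 0.00
R4: hovering=0.83, gusty=0.43; AND[max(0, a+b−1)] → w = 0.26
Rules with consequent 'medium': {R1, R2, R3} → strengths 0.53, 0.00, 0.00
Aggregate via t-conorm [min(1, a+b)]: 0.53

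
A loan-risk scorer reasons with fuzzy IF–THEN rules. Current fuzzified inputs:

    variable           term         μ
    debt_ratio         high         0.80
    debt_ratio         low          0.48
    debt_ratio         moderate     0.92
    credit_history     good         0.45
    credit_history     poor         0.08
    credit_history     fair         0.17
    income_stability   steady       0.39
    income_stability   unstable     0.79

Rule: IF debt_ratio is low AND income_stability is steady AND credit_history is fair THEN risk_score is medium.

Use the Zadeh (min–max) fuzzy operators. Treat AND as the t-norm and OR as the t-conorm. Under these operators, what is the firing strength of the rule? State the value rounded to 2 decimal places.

firing strength: low=0.48, steady=0.39, fair=0.17; AND[min(a, b)] → w = 0.17

0.17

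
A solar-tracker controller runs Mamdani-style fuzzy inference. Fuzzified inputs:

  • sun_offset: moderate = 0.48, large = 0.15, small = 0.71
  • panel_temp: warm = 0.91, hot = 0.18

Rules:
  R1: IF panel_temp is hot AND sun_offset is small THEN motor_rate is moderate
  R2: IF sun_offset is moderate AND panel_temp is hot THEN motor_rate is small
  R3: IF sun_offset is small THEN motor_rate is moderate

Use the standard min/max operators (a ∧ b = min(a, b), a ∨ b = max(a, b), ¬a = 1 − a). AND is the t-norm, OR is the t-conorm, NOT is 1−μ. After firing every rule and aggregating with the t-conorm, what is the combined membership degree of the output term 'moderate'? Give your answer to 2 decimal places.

0.71

R1: hot=0.18, small=0.71; AND[min(a, b)] → w = 0.18
R2: moderate=0.48, hot=0.18; AND[min(a, b)] → w = 0.18
R3: small=0.71 → w = 0.71
Rules with consequent 'moderate': {R1, R3} → strengths 0.18, 0.71
Aggregate via t-conorm [max(a, b)]: 0.71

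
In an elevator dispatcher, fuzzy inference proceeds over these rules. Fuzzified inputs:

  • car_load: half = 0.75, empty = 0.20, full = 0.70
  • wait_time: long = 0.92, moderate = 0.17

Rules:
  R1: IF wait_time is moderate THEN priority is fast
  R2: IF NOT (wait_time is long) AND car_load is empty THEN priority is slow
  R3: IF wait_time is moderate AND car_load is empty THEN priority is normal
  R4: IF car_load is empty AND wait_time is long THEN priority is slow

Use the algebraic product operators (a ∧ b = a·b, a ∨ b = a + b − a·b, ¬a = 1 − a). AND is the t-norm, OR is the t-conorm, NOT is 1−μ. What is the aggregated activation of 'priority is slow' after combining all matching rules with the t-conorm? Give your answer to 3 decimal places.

R1: moderate=0.17 → w = 0.1700
R2: ¬long=1−0.92=0.08, empty=0.20; AND[a·b] → w = 0.0160
R3: moderate=0.17, empty=0.20; AND[a·b] → w = 0.0340
R4: empty=0.20, long=0.92; AND[a·b] → w = 0.1840
Rules with consequent 'slow': {R2, R4} → strengths 0.0160, 0.1840
Aggregate via t-conorm [a + b − a·b]: 0.1971

0.197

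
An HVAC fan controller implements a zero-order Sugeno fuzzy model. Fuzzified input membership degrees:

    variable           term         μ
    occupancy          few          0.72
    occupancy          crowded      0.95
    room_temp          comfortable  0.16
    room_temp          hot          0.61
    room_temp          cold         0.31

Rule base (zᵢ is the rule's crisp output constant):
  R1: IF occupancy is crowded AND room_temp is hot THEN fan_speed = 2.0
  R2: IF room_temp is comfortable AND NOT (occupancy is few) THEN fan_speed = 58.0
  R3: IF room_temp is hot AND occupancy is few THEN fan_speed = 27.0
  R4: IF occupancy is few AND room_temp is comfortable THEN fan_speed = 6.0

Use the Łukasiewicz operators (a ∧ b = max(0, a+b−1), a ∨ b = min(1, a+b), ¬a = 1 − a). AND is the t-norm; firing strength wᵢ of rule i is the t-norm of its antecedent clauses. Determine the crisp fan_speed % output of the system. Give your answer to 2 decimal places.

R1 (z=2.0): crowded=0.95, hot=0.61; AND[max(0, a+b−1)] → w = 0.56
R2 (z=58.0): comfortable=0.16, ¬few=1−0.72=0.28; AND[max(0, a+b−1)] → w = 0.00
R3 (z=27.0): hot=0.61, few=0.72; AND[max(0, a+b−1)] → w = 0.33
R4 (z=6.0): few=0.72, comfortable=0.16; AND[max(0, a+b−1)] → w = 0.00
Weighted average = (0.56·2.0 + 0.00·58.0 + 0.33·27.0 + 0.00·6.0) / (0.56 + 0.00 + 0.33 + 0.00)
  = 10.0300 / 0.8900 = 11.27

11.27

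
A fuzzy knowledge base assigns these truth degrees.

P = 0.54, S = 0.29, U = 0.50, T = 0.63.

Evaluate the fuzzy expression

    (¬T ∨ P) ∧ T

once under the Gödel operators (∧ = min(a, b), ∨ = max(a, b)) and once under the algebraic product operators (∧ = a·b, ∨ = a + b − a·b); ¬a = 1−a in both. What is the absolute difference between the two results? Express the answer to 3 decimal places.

0.093

Under Gödel:
  ¬T = 1 − 0.63 = 0.37
  ¬T ∨ P = max(a, b) on (0.37, 0.54) = 0.54
  (¬T ∨ P) ∧ T = min(a, b) on (0.54, 0.63) = 0.54
  → value = 0.5400
Under algebraic product:
  ¬T = 1 − 0.6300 = 0.3700
  ¬T ∨ P = a + b − a·b on (0.3700, 0.5400) = 0.7102
  (¬T ∨ P) ∧ T = a·b on (0.7102, 0.6300) = 0.4474
  → value = 0.4474
|0.5400 − 0.4474| = 0.093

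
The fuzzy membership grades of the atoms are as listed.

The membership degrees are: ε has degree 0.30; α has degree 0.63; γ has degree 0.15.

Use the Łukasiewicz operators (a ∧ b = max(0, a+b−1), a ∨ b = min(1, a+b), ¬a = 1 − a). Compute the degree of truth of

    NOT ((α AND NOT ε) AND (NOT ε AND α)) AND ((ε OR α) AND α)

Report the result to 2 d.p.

0.56

NOT ε = 1 − 0.30 = 0.70
α AND NOT ε = max(0, a+b−1) on (0.63, 0.70) = 0.33
NOT ε = 1 − 0.30 = 0.70
NOT ε AND α = max(0, a+b−1) on (0.70, 0.63) = 0.33
(α AND NOT ε) AND (NOT ε AND α) = max(0, a+b−1) on (0.33, 0.33) = 0.00
NOT ((α AND NOT ε) AND (NOT ε AND α)) = 1 − 0.00 = 1.00
ε OR α = min(1, a+b) on (0.30, 0.63) = 0.93
(ε OR α) AND α = max(0, a+b−1) on (0.93, 0.63) = 0.56
NOT ((α AND NOT ε) AND (NOT ε AND α)) AND ((ε OR α) AND α) = max(0, a+b−1) on (1.00, 0.56) = 0.56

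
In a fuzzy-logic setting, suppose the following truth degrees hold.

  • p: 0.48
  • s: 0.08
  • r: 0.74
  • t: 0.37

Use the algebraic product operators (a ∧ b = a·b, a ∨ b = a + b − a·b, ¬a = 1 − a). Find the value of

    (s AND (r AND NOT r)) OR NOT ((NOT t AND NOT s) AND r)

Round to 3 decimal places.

0.578

NOT r = 1 − 0.7400 = 0.2600
r AND NOT r = a·b on (0.7400, 0.2600) = 0.1924
s AND (r AND NOT r) = a·b on (0.0800, 0.1924) = 0.0154
NOT t = 1 − 0.3700 = 0.6300
NOT s = 1 − 0.0800 = 0.9200
NOT t AND NOT s = a·b on (0.6300, 0.9200) = 0.5796
(NOT t AND NOT s) AND r = a·b on (0.5796, 0.7400) = 0.4289
NOT ((NOT t AND NOT s) AND r) = 1 − 0.4289 = 0.5711
(s AND (r AND NOT r)) OR NOT ((NOT t AND NOT s) AND r) = a + b − a·b on (0.0154, 0.5711) = 0.5777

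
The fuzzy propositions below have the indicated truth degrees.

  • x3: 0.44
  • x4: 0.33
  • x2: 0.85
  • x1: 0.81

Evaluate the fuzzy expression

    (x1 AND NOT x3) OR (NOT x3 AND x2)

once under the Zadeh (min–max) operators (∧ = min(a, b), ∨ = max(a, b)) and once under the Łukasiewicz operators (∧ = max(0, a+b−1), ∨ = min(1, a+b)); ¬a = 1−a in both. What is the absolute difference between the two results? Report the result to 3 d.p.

Under Zadeh (min–max):
  NOT x3 = 1 − 0.44 = 0.56
  x1 AND NOT x3 = min(a, b) on (0.81, 0.56) = 0.56
  NOT x3 = 1 − 0.44 = 0.56
  NOT x3 AND x2 = min(a, b) on (0.56, 0.85) = 0.56
  (x1 AND NOT x3) OR (NOT x3 AND x2) = max(a, b) on (0.56, 0.56) = 0.56
  → value = 0.5600
Under Łukasiewicz:
  NOT x3 = 1 − 0.44 = 0.56
  x1 AND NOT x3 = max(0, a+b−1) on (0.81, 0.56) = 0.37
  NOT x3 = 1 − 0.44 = 0.56
  NOT x3 AND x2 = max(0, a+b−1) on (0.56, 0.85) = 0.41
  (x1 AND NOT x3) OR (NOT x3 AND x2) = min(1, a+b) on (0.37, 0.41) = 0.78
  → value = 0.7800
|0.5600 − 0.7800| = 0.220

0.220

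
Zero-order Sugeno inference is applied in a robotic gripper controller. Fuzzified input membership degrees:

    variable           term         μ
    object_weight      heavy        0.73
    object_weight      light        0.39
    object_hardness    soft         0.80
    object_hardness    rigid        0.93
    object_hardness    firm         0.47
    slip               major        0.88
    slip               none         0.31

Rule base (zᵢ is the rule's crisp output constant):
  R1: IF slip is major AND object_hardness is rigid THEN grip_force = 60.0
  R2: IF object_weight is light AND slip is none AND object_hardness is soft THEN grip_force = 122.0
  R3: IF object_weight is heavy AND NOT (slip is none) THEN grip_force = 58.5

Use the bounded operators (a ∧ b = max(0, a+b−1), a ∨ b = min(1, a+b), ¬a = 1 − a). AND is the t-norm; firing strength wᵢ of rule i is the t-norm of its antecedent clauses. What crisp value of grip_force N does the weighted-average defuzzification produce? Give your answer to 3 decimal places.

59.488

R1 (z=60.0): major=0.88, rigid=0.93; AND[max(0, a+b−1)] → w = 0.81
R2 (z=122.0): light=0.39, none=0.31, soft=0.80; AND[max(0, a+b−1)] → w = 0.00
R3 (z=58.5): heavy=0.73, ¬none=1−0.31=0.69; AND[max(0, a+b−1)] → w = 0.42
Weighted average = (0.81·60.0 + 0.00·122.0 + 0.42·58.5) / (0.81 + 0.00 + 0.42)
  = 73.1700 / 1.2300 = 59.488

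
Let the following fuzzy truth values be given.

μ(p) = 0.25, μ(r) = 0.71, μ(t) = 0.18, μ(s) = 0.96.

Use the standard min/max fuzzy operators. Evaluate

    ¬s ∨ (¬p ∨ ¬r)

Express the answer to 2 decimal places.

¬s = 1 − 0.96 = 0.04
¬p = 1 − 0.25 = 0.75
¬r = 1 − 0.71 = 0.29
¬p ∨ ¬r = max(a, b) on (0.75, 0.29) = 0.75
¬s ∨ (¬p ∨ ¬r) = max(a, b) on (0.04, 0.75) = 0.75

0.75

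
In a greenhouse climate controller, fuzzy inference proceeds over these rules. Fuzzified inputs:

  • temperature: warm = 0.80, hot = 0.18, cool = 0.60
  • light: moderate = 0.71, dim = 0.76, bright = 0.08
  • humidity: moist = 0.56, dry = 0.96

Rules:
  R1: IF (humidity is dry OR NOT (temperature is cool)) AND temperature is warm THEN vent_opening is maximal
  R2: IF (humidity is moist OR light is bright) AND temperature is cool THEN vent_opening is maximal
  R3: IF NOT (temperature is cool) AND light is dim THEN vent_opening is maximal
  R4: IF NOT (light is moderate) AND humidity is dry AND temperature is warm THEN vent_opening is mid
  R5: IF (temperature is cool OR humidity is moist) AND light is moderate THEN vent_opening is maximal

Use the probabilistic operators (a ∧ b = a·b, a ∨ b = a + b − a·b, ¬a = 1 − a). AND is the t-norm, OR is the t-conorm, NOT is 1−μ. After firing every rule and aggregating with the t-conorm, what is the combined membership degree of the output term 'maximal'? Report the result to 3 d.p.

0.959

R1: (dry=0.96 OR ¬cool=1−0.60=0.40) = 0.9760; AND[a·b] with warm=0.80 → w = 0.7808
R2: (moist=0.56 OR bright=0.08) = 0.5952; AND[a·b] with cool=0.60 → w = 0.3571
R3: ¬cool=1−0.60=0.40, dim=0.76; AND[a·b] → w = 0.3040
R4: ¬moderate=1−0.71=0.29, dry=0.96, warm=0.80; AND[a·b] → w = 0.2227
R5: (cool=0.60 OR moist=0.56) = 0.8240; AND[a·b] with moderate=0.71 → w = 0.5850
Rules with consequent 'maximal': {R1, R2, R3, R5} → strengths 0.7808, 0.3571, 0.3040, 0.5850
Aggregate via t-conorm [a + b − a·b]: 0.9593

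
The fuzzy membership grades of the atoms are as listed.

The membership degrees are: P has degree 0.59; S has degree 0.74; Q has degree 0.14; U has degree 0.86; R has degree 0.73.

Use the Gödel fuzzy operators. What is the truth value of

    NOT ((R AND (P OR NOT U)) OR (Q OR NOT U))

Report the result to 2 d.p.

0.41

NOT U = 1 − 0.86 = 0.14
P OR NOT U = max(a, b) on (0.59, 0.14) = 0.59
R AND (P OR NOT U) = min(a, b) on (0.73, 0.59) = 0.59
NOT U = 1 − 0.86 = 0.14
Q OR NOT U = max(a, b) on (0.14, 0.14) = 0.14
(R AND (P OR NOT U)) OR (Q OR NOT U) = max(a, b) on (0.59, 0.14) = 0.59
NOT ((R AND (P OR NOT U)) OR (Q OR NOT U)) = 1 − 0.59 = 0.41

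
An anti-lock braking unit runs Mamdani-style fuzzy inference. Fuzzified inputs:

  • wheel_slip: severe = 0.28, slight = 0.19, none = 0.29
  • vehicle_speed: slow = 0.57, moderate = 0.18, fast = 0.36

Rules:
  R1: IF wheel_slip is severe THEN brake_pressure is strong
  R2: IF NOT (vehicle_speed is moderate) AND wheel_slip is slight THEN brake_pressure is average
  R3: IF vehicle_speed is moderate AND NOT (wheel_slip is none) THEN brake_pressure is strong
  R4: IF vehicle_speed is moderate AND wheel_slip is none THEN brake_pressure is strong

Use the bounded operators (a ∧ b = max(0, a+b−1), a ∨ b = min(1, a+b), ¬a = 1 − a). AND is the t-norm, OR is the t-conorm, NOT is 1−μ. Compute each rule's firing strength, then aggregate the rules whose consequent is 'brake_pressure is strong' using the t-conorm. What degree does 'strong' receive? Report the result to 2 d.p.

R1: severe=0.28 → w = 0.28
R2: ¬moderate=1−0.18=0.82, slight=0.19; AND[max(0, a+b−1)] → w = 0.01
R3: moderate=0.18, ¬none=1−0.29=0.71; AND[max(0, a+b−1)] → w = 0.00
R4: moderate=0.18, none=0.29; AND[max(0, a+b−1)] → w = 0.00
Rules with consequent 'strong': {R1, R3, R4} → strengths 0.28, 0.00, 0.00
Aggregate via t-conorm [min(1, a+b)]: 0.28

0.28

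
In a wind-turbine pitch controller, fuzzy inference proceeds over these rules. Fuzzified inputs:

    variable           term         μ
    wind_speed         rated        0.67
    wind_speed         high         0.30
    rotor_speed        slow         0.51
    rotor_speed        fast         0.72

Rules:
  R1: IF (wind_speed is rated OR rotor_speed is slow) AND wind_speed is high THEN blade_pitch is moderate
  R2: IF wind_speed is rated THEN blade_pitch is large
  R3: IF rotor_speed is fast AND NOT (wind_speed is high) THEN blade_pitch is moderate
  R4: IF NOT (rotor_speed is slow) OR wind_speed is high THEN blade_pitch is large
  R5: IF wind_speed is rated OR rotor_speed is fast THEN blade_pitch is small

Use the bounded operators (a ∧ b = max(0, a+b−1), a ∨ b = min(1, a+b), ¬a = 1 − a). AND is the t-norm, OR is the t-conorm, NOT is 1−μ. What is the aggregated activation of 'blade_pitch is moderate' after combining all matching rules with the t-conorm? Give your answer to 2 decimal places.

R1: (rated=0.67 OR slow=0.51) = 1.00; AND[max(0, a+b−1)] with high=0.30 → w = 0.30
R2: rated=0.67 → w = 0.67
R3: fast=0.72, ¬high=1−0.30=0.70; AND[max(0, a+b−1)] → w = 0.42
R4: ¬slow=1−0.51=0.49, high=0.30; OR[min(1, a+b)] → w = 0.79
R5: rated=0.67, fast=0.72; OR[min(1, a+b)] → w = 1.00
Rules with consequent 'moderate': {R1, R3} → strengths 0.30, 0.42
Aggregate via t-conorm [min(1, a+b)]: 0.72

0.72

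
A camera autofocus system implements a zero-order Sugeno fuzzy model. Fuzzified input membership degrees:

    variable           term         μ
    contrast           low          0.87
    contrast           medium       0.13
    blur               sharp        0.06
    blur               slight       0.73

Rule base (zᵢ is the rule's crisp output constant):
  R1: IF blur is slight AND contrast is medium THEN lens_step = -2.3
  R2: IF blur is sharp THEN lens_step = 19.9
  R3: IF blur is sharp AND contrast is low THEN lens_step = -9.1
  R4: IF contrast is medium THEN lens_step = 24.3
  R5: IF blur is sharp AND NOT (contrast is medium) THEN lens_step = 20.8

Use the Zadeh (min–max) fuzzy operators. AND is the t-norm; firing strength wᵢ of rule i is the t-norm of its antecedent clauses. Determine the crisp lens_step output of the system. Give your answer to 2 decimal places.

10.81

R1 (z=-2.3): slight=0.73, medium=0.13; AND[min(a, b)] → w = 0.13
R2 (z=19.9): sharp=0.06 → w = 0.06
R3 (z=-9.1): sharp=0.06, low=0.87; AND[min(a, b)] → w = 0.06
R4 (z=24.3): medium=0.13 → w = 0.13
R5 (z=20.8): sharp=0.06, ¬medium=1−0.13=0.87; AND[min(a, b)] → w = 0.06
Weighted average = (0.13·-2.3 + 0.06·19.9 + 0.06·-9.1 + 0.13·24.3 + 0.06·20.8) / (0.13 + 0.06 + 0.06 + 0.13 + 0.06)
  = 4.7560 / 0.4400 = 10.81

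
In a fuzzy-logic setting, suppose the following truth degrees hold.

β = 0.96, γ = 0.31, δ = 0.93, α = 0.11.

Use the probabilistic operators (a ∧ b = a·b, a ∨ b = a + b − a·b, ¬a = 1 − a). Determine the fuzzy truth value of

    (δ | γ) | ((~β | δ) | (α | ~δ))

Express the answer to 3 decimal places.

0.997

δ | γ = a + b − a·b on (0.9300, 0.3100) = 0.9517
~β = 1 − 0.9600 = 0.0400
~β | δ = a + b − a·b on (0.0400, 0.9300) = 0.9328
~δ = 1 − 0.9300 = 0.0700
α | ~δ = a + b − a·b on (0.1100, 0.0700) = 0.1723
(~β | δ) | (α | ~δ) = a + b − a·b on (0.9328, 0.1723) = 0.9444
(δ | γ) | ((~β | δ) | (α | ~δ)) = a + b − a·b on (0.9517, 0.9444) = 0.9973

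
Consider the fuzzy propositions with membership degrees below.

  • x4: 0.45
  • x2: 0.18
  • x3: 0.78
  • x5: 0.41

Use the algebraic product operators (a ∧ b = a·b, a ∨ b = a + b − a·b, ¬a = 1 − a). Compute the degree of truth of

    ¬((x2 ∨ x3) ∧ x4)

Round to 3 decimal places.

x2 ∨ x3 = a + b − a·b on (0.1800, 0.7800) = 0.8196
(x2 ∨ x3) ∧ x4 = a·b on (0.8196, 0.4500) = 0.3688
¬((x2 ∨ x3) ∧ x4) = 1 − 0.3688 = 0.6312

0.631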